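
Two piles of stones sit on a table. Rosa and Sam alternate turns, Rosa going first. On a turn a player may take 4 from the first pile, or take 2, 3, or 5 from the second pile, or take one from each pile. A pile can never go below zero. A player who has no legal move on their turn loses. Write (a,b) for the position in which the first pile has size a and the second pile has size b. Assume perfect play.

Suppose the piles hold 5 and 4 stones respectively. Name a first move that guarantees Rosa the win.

Move to (1,4).

Compute win/loss labels from the base case upward. A position with no move is L. Any other position is W if it can reach an L in one move, else L.
No move ever increases a pile, so every position that can arise here has a ≤ 5 and b ≤ 4; it is enough to label the cells with 0 ≤ a ≤ 5 and 0 ≤ b ≤ 4.
Every move lowers a or b (never raises either), so fill the grid row by row in increasing a, and left to right within a row: each cell's successors are then already labelled.
      b=0  b=1  b=2  b=3  b=4
a=0:    L    L    W    W    W
a=1:    L    W    W    W    L
a=2:    L    W    W    W    L
a=3:    L    W    W    W    L
a=4:    W    W    L    L    W
a=5:    W    L    L    W    W
Cells with no legal move (terminal, hence L): (0,0), (0,1), (1,0), (2,0), (3,0).
The remaining L cells, each justified by listing all of its moves:
(1,4): only reaches (1,2)(W), (1,1)(W), (0,3)(W), all W → L
(2,4): only reaches (2,2)(W), (2,1)(W), (1,3)(W), all W → L
(3,4): only reaches (3,2)(W), (3,1)(W), (2,3)(W), all W → L
(4,2): only reaches (0,2)(W), (4,0)(W), (3,1)(W), all W → L
(4,3): only reaches (0,3)(W), (4,1)(W), (4,0)(W), (3,2)(W), all W → L
(5,1): only reaches (1,1)(W), (4,0)(W), all W → L
(5,2): only reaches (1,2)(W), (5,0)(W), (4,1)(W), all W → L
Every other cell has at least one move into one of the L cells above, so it is W.
From (5,4), the L positions reachable in one move are: (1,4), (5,2), (5,1), (4,3). Any move reaching one of these is winning.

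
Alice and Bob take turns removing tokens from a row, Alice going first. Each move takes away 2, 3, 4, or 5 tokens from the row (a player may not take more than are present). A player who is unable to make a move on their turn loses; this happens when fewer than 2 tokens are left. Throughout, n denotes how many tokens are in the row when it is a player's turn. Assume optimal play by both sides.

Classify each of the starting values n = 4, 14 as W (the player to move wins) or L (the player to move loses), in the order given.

4: W, 14: L

Work bottom-up. With no move the player to move loses. Otherwise the position is W if at least one move leads to an L position for the opponent, and L if every move leads to a W.
n=0: no move → L
n=1: no move → L
n=2: W (go to 0, an L position)
n=3: W (go to 1, an L position)
n=4: W (go to 1, an L position)
n=5: W (go to 1, an L position)
n=6: W (go to 1, an L position)
n=7: L (options 5(W), 4(W), 3(W), 2(W) are all W)
n=8: L (options 6(W), 5(W), 4(W), 3(W) are all W)
n=9: W (go to 7, an L position)
n=10: W (go to 8, an L position)
n=11: W (go to 8, an L position)
n=12: W (go to 8, an L position)
n=13: W (go to 8, an L position)
n=14: L (options 12(W), 11(W), 10(W), 9(W) are all W)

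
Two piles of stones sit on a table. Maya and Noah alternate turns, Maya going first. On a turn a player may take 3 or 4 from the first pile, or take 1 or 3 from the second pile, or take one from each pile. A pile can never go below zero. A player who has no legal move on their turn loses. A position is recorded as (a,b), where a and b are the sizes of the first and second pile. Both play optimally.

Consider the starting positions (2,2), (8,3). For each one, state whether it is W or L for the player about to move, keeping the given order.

(2,2): L, (8,3): W

Work bottom-up. With no move the player to move loses. Otherwise the position is W if at least one move leads to an L position for the opponent, and L if every move leads to a W.
No move ever increases a pile, so every position that can arise here has a ≤ 8 and b ≤ 3; it is enough to label the cells with 0 ≤ a ≤ 8 and 0 ≤ b ≤ 3.
Every move lowers a or b (never raises either), so fill the grid row by row in increasing a, and left to right within a row: each cell's successors are then already labelled.
      b=0  b=1  b=2  b=3
a=0:    L    W    L    W
a=1:    L    W    L    W
a=2:    L    W    L    W
a=3:    W    W    W    W
a=4:    W    L    W    L
a=5:    W    L    W    L
a=6:    W    L    W    L
a=7:    L    W    W    W
a=8:    L    W    L    W
Cells with no legal move (terminal, hence L): (0,0), (1,0), (2,0).
The remaining L cells, each justified by listing all of its moves:
(0,2): L (sole option (0,1)(W) is W)
(1,2): L (options (1,1)(W), (0,1)(W) are all W)
(2,2): L (options (2,1)(W), (1,1)(W) are all W)
(4,1): L (options (1,1)(W), (0,1)(W), (4,0)(W), (3,0)(W) are all W)
(4,3): L (options (1,3)(W), (0,3)(W), (4,2)(W), (4,0)(W), (3,2)(W) are all W)
(5,1): L (options (2,1)(W), (1,1)(W), (5,0)(W), (4,0)(W) are all W)
(5,3): L (options (2,3)(W), (1,3)(W), (5,2)(W), (5,0)(W), (4,2)(W) are all W)
(6,1): L (options (3,1)(W), (2,1)(W), (6,0)(W), (5,0)(W) are all W)
(6,3): L (options (3,3)(W), (2,3)(W), (6,2)(W), (6,0)(W), (5,2)(W) are all W)
(7,0): L (options (4,0)(W), (3,0)(W) are all W)
(8,0): L (options (5,0)(W), (4,0)(W) are all W)
(8,2): L (options (5,2)(W), (4,2)(W), (8,1)(W), (7,1)(W) are all W)
Every other cell has at least one move into one of the L cells above, so it is W.
(2,2): one of the L cells justified above, so L
(8,3): the move to (5,3) reaches an L cell, so W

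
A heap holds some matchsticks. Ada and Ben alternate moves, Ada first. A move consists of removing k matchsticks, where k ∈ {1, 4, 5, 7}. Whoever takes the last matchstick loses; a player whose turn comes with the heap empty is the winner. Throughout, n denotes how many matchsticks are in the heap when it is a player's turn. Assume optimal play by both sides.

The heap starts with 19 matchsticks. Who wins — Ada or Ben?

Label each position W (a win for the player to move) or L (a loss). A position with no legal move is W; any other position is W exactly when some move reaches an L, and L when every move reaches a W.
n=0: no move; the opponent has just taken the last matchstick and therefore loses → W
n=1: L (sole option 0(W) is W)
n=2: W (go to 1, an L position)
n=3: L (sole option 2(W) is W)
n=4: W (go to 3, an L position)
n=5: W (go to 1, an L position)
n=6: W (go to 1, an L position)
n=7: W (go to 3, an L position)
n=8: W (go to 3, an L position)
n=9: L (options 8(W), 5(W), 4(W), 2(W) are all W)
n=10: W (go to 9, an L position)
n=11: L (options 10(W), 7(W), 6(W), 4(W) are all W)
n=12: W (go to 11, an L position)
n=13: W (go to 9, an L position)
n=14: W (go to 9, an L position)
n=15: W (go to 11, an L position)
n=16: W (go to 11, an L position)
n=17: L (options 16(W), 13(W), 12(W), 10(W) are all W)
n=18: W (go to 17, an L position)
n=19: L (options 18(W), 15(W), 14(W), 12(W) are all W)
Every move from 19 reaches a W position, so the mover loses.

Ben wins.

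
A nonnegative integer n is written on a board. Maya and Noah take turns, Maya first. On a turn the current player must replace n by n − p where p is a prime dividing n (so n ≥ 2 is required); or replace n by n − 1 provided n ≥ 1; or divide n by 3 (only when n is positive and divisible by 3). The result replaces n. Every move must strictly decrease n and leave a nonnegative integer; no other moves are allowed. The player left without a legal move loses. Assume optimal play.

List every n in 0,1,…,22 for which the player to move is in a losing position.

Positions with no move are L. A position that does have a move is losing for the player to move precisely when every available move leads to a winning position for the opponent. Fill in the labels:
n=0: no move → L
n=1: reaches L-position 0 → W
n=2: reaches L-position 0 → W
n=3: reaches L-position 0 → W
n=4: only reaches 2(W), 3(W), all W → L
n=5: reaches L-position 0 → W
n=6: reaches L-position 4 → W
n=7: reaches L-position 0 → W
n=8: only reaches 6(W), 7(W), all W → L
n=9: reaches L-position 8 → W
n=10: reaches L-position 8 → W
n=11: reaches L-position 0 → W
n=12: reaches L-position 4 → W
n=13: reaches L-position 0 → W
n=14: only reaches 7(W), 12(W), 13(W), all W → L
n=15: reaches L-position 14 → W
n=16: reaches L-position 14 → W
n=17: reaches L-position 0 → W
n=18: only reaches 6(W), 15(W), 16(W), 17(W), all W → L
n=19: reaches L-position 0 → W
n=20: reaches L-position 18 → W
n=21: reaches L-position 14 → W
n=22: only reaches 11(W), 20(W), 21(W), all W → L
The losing starting values of n are exactly the entries labelled L in this table (6 of them).

0, 4, 8, 14, 18, 22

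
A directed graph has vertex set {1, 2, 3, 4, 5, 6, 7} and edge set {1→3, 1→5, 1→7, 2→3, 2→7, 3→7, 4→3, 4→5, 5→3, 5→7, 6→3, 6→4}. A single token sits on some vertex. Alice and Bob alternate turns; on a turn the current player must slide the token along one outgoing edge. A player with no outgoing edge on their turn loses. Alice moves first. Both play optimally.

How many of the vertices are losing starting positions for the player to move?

Build the W/L table. Terminal = L. A non-terminal position is W if it has a move to some L; otherwise it is L.
Every edge goes from a vertex to one that appears earlier in the order 7, 3, 5, 2, 1, 4, 6, so processing vertices in that order labels each vertex after all of its successors.
7: no outgoing edge → L
3: W (go to 7, an L position)
5: W (go to 7, an L position)
2: W (go to 7, an L position)
1: W (go to 7, an L position)
4: L (options 5(W), 3(W) are all W)
6: W (go to 4, an L position)
The L vertices are 4, 7; that is 2 in all.

2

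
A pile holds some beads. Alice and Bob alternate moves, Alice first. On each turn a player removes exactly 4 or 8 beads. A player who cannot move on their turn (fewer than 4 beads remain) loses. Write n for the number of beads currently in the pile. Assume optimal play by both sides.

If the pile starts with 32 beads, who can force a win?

Alice wins.

Label each position W (a win for the player to move) or L (a loss). A position with no legal move is L; any other position is W exactly when some move reaches an L, and L when every move reaches a W.
n=0: no move → L
n=1: no move → L
n=2: no move → L
n=3: no move → L
n=4: →0(L), so W
n=5: →1(L), so W
n=6: →2(L), so W
n=7: →3(L), so W
n=8: →0(L), so W
n=9: →1(L), so W
n=10: →2(L), so W
n=11: →3(L), so W
n=12: →8(W), 4(W) — all W, so L
n=13: →9(W), 5(W) — all W, so L
n=14: →10(W), 6(W) — all W, so L
n=15: →11(W), 7(W) — all W, so L
n=16: →12(L), so W
n=17: →13(L), so W
n=18: →14(L), so W
n=19: →15(L), so W
n=20: →12(L), so W
n=21: →13(L), so W
n=22: →14(L), so W
n=23: →15(L), so W
n=24: →20(W), 16(W) — all W, so L
n=25: →21(W), 17(W) — all W, so L
n=26: →22(W), 18(W) — all W, so L
n=27: →23(W), 19(W) — all W, so L
n=28: →24(L), so W
n=29: →25(L), so W
n=30: →26(L), so W
n=31: →27(L), so W
n=32: →24(L), so W
The starting position 32 is W: Alice should remove 8, leaving 24, handing over an L position.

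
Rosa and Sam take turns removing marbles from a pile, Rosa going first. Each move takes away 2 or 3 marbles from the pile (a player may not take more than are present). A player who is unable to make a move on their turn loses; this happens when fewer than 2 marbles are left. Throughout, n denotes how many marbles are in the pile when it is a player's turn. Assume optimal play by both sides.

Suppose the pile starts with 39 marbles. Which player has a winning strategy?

Rosa wins.

Label each position W (a win for the player to move) or L (a loss). A position with no legal move is L; any other position is W exactly when some move reaches an L, and L when every move reaches a W.
n=0: no move → L
n=1: no move → L
n=2: can move to 0, which is L ⇒ W
n=3: can move to 1, which is L ⇒ W
n=4: can move to 1, which is L ⇒ W
n=5: moves to 3(W), 2(W); every one is W ⇒ L
n=6: moves to 4(W), 3(W); every one is W ⇒ L
n=7: can move to 5, which is L ⇒ W
n=8: can move to 6, which is L ⇒ W
n=9: can move to 6, which is L ⇒ W
n=10: moves to 8(W), 7(W); every one is W ⇒ L
n=11: moves to 9(W), 8(W); every one is W ⇒ L
n=12: can move to 10, which is L ⇒ W
n=13: can move to 11, which is L ⇒ W
n=14: can move to 11, which is L ⇒ W
n=15: moves to 13(W), 12(W); every one is W ⇒ L
n=16: moves to 14(W), 13(W); every one is W ⇒ L
n=17: can move to 15, which is L ⇒ W
n=18: can move to 16, which is L ⇒ W
n=19: can move to 16, which is L ⇒ W
n=20: moves to 18(W), 17(W); every one is W ⇒ L
n=21: moves to 19(W), 18(W); every one is W ⇒ L
n=22: can move to 20, which is L ⇒ W
n=23: can move to 21, which is L ⇒ W
n=24: can move to 21, which is L ⇒ W
n=25: moves to 23(W), 22(W); every one is W ⇒ L
n=26: moves to 24(W), 23(W); every one is W ⇒ L
n=27: can move to 25, which is L ⇒ W
n=28: can move to 26, which is L ⇒ W
n=29: can move to 26, which is L ⇒ W
n=30: moves to 28(W), 27(W); every one is W ⇒ L
n=31: moves to 29(W), 28(W); every one is W ⇒ L
n=32: can move to 30, which is L ⇒ W
n=33: can move to 31, which is L ⇒ W
n=34: can move to 31, which is L ⇒ W
n=35: moves to 33(W), 32(W); every one is W ⇒ L
n=36: moves to 34(W), 33(W); every one is W ⇒ L
n=37: can move to 35, which is L ⇒ W
n=38: can move to 36, which is L ⇒ W
n=39: can move to 36, which is L ⇒ W
The starting position 39 is W: Rosa should remove 3, leaving 36, handing over an L position.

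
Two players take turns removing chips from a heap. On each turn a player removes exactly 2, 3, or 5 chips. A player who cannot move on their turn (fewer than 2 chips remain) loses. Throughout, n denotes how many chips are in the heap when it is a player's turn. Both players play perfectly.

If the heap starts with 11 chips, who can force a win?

The first player wins.

Use the standard recursion: the mover loses at a terminal position; elsewhere, the mover wins exactly when some move hands the opponent an L position.
n=0: no move → L
n=1: no move → L
n=2: reaches L-position 0 → W
n=3: reaches L-position 1 → W
n=4: reaches L-position 1 → W
n=5: reaches L-position 0 → W
n=6: reaches L-position 1 → W
n=7: only reaches 5(W), 4(W), 2(W), all W → L
n=8: only reaches 6(W), 5(W), 3(W), all W → L
n=9: reaches L-position 7 → W
n=10: reaches L-position 8 → W
n=11: reaches L-position 8 → W
The starting position 11 is W: the player to move should remove 3, leaving 8, handing over an L position.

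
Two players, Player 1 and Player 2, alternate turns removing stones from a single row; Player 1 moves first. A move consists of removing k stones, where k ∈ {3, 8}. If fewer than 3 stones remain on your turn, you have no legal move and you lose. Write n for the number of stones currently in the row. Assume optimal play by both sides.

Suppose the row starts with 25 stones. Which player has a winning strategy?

Player 1 wins.

Build the W/L table. Terminal = L. A non-terminal position is W if it has a move to some L; otherwise it is L.
n=0: no move → L
n=1: no move → L
n=2: no move → L
n=3: →0(L), so W
n=4: →1(L), so W
n=5: →2(L), so W
n=6: →3(W) only, which is W, so L
n=7: →4(W) only, which is W, so L
n=8: →0(L), so W
n=9: →6(L), so W
n=10: →7(L), so W
n=11: →8(W), 3(W) — all W, so L
n=12: →9(W), 4(W) — all W, so L
n=13: →10(W), 5(W) — all W, so L
n=14: →11(L), so W
n=15: →12(L), so W
n=16: →13(L), so W
n=17: →14(W), 9(W) — all W, so L
n=18: →15(W), 10(W) — all W, so L
n=19: →11(L), so W
n=20: →17(L), so W
n=21: →18(L), so W
n=22: →19(W), 14(W) — all W, so L
n=23: →20(W), 15(W) — all W, so L
n=24: →21(W), 16(W) — all W, so L
n=25: →22(L), so W
The starting position 25 is W: Player 1 should remove 3, leaving 22, handing over an L position.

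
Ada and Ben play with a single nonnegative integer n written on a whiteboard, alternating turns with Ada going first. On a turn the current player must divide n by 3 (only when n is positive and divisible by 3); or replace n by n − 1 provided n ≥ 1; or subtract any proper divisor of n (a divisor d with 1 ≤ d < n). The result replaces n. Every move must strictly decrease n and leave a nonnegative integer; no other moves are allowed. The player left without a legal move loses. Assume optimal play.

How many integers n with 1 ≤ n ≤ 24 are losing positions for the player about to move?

9

Work bottom-up. With no move the player to move loses. Otherwise the position is W if at least one move leads to an L position for the opponent, and L if every move leads to a W.
n=0: no move → L
n=1: W (go to 0, an L position)
n=2: L (sole option 1(W) is W)
n=3: W (go to 2, an L position)
n=4: W (go to 2, an L position)
n=5: L (sole option 4(W) is W)
n=6: W (go to 2, an L position)
n=7: L (sole option 6(W) is W)
n=8: W (go to 7, an L position)
n=9: L (options 3(W), 6(W), 8(W) are all W)
n=10: W (go to 5, an L position)
n=11: L (sole option 10(W) is W)
n=12: W (go to 9, an L position)
n=13: L (sole option 12(W) is W)
n=14: W (go to 7, an L position)
n=15: W (go to 5, an L position)
n=16: L (options 8(W), 12(W), 14(W), 15(W) are all W)
n=17: W (go to 16, an L position)
n=18: W (go to 9, an L position)
n=19: L (sole option 18(W) is W)
n=20: W (go to 16, an L position)
n=21: W (go to 7, an L position)
n=22: W (go to 11, an L position)
n=23: L (sole option 22(W) is W)
n=24: W (go to 16, an L position)
L entries with 1 ≤ n ≤ 24 (n=0 is outside the asked range and is not counted): n = 2, 5, 7, 9, 11, 13, 16, 19, 23; that makes 9.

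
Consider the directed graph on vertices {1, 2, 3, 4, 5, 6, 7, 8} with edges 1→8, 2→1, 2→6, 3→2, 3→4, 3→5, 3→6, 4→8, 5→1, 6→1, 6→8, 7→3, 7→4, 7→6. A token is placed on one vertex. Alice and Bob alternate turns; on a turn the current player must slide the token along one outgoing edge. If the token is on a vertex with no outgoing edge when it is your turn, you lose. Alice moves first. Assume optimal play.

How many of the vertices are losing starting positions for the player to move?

Use the standard recursion: the mover loses at a terminal position; elsewhere, the mover wins exactly when some move hands the opponent an L position.
Every edge goes from a vertex to one that appears earlier in the order 8, 1, 6, 5, 4, 2, 3, 7, so processing vertices in that order labels each vertex after all of its successors.
8: no outgoing edge → L
1: W (go to 8, an L position)
6: W (go to 8, an L position)
5: L (sole option 1(W) is W)
4: W (go to 8, an L position)
2: L (options 6(W), 1(W) are all W)
3: W (go to 2, an L position)
7: L (options 3(W), 4(W), 6(W) are all W)
The L vertices are 2, 5, 7, 8; that is 4 in all.

4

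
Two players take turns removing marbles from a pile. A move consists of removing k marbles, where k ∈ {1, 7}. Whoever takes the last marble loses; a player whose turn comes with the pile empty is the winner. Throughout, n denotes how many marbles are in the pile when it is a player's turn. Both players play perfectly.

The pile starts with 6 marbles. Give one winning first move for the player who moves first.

Remove 1, leaving 5.

Build the W/L table. Terminal = W. A non-terminal position is W if it has a move to some L; otherwise it is L.
n=0: no move; the opponent has just taken the last marble and therefore loses → W
n=1: →0(W) only, which is W, so L
n=2: →1(L), so W
n=3: →2(W) only, which is W, so L
n=4: →3(L), so W
n=5: →4(W) only, which is W, so L
n=6: →5(L), so W
From 6, the L positions reachable in one move are: 5.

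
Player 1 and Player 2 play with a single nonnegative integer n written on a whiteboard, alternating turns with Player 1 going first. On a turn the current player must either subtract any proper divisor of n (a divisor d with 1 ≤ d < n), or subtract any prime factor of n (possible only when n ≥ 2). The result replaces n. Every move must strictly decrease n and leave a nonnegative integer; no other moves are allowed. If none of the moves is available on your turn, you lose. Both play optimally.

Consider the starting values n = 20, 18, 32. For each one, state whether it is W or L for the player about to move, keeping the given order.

20: L, 18: W, 32: L

Classify positions by backward induction: terminal positions (no move available) are L. From any other position, the mover wins iff some move reaches an L.
n=0: no move → L
n=1: no move → L
n=2: →0(L), so W
n=3: →0(L), so W
n=4: →2(W), 3(W) — all W, so L
n=5: →0(L), so W
n=6: →4(L), so W
n=7: →0(L), so W
n=8: →4(L), so W
n=9: →6(W), 8(W) — all W, so L
n=10: →9(L), so W
n=11: →0(L), so W
n=12: →9(L), so W
n=13: →0(L), so W
n=14: →7(W), 12(W), 13(W) — all W, so L
n=15: →14(L), so W
n=16: →14(L), so W
n=17: →0(L), so W
n=18: →9(L), so W
n=19: →0(L), so W
n=20: →10(W), 15(W), 16(W), 18(W), 19(W) — all W, so L
n=21: →14(L), so W
n=22: →20(L), so W
n=23: →0(L), so W
n=24: →20(L), so W
n=25: →20(L), so W
n=26: →13(W), 24(W), 25(W) — all W, so L
n=27: →26(L), so W
n=28: →14(L), so W
n=29: →0(L), so W
n=30: →20(L), so W
n=31: →0(L), so W
n=32: →16(W), 24(W), 28(W), 30(W), 31(W) — all W, so L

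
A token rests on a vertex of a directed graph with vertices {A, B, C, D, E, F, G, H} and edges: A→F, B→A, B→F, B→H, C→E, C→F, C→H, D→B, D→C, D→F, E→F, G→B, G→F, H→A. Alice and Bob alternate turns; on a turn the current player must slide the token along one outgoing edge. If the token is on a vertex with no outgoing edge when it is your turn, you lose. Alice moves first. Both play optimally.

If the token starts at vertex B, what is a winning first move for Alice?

Build the W/L table. Terminal = L. A non-terminal position is W if it has a move to some L; otherwise it is L.
Every edge goes from a vertex to one that appears earlier in the order F, A, H, E, C, B, D, G, so processing vertices in that order labels each vertex after all of its successors.
F: no outgoing edge → L
A: can move to F, which is L ⇒ W
H: the only move is to A(W), a W ⇒ L
E: can move to F, which is L ⇒ W
C: can move to H, which is L ⇒ W
B: can move to H, which is L ⇒ W
D: can move to F, which is L ⇒ W
G: can move to F, which is L ⇒ W
From B, the L positions reachable in one move are: H, F. Any move reaching one of these is winning.

Move to H.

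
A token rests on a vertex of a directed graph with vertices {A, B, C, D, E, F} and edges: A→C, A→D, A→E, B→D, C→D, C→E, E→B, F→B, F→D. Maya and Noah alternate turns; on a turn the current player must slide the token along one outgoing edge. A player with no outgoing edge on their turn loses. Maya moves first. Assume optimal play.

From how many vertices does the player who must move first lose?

2

Compute win/loss labels from the base case upward. A position with no move is L. Any other position is W if it can reach an L in one move, else L.
Every edge goes from a vertex to one that appears earlier in the order D, B, E, C, A, F, so processing vertices in that order labels each vertex after all of its successors.
D: no outgoing edge → L
B: reaches L-position D → W
E: only reaches B(W), which is W → L
C: reaches L-position E → W
A: reaches L-position E → W
F: reaches L-position D → W
The L vertices are D, E; that is 2 in all.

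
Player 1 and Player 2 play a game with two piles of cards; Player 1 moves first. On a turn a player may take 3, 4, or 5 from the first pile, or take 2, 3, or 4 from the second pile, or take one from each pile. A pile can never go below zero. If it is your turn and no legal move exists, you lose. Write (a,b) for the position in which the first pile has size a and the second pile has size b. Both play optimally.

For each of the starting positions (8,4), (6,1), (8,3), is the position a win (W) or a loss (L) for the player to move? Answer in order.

(8,4): W, (6,1): L, (8,3): W

Build the W/L table. Terminal = L. A non-terminal position is W if it has a move to some L; otherwise it is L.
No move ever increases a pile, so every position that can arise here has a ≤ 8 and b ≤ 4; it is enough to label the cells with 0 ≤ a ≤ 8 and 0 ≤ b ≤ 4.
Every move lowers a or b (never raises either), so fill the grid row by row in increasing a, and left to right within a row: each cell's successors are then already labelled.
      b=0  b=1  b=2  b=3  b=4
a=0:    L    L    W    W    W
a=1:    L    W    W    W    W
a=2:    L    W    W    W    W
a=3:    W    W    L    L    W
a=4:    W    W    L    W    W
a=5:    W    W    L    W    W
a=6:    W    L    W    W    W
a=7:    W    L    W    W    W
a=8:    L    L    W    W    W
Cells with no legal move (terminal, hence L): (0,0), (0,1), (1,0), (2,0).
The remaining L cells, each justified by listing all of its moves:
(3,2): L (options (0,2)(W), (3,0)(W), (2,1)(W) are all W)
(3,3): L (options (0,3)(W), (3,1)(W), (3,0)(W), (2,2)(W) are all W)
(4,2): L (options (1,2)(W), (0,2)(W), (4,0)(W), (3,1)(W) are all W)
(5,2): L (options (2,2)(W), (1,2)(W), (0,2)(W), (5,0)(W), (4,1)(W) are all W)
(6,1): L (options (3,1)(W), (2,1)(W), (1,1)(W), (5,0)(W) are all W)
(7,1): L (options (4,1)(W), (3,1)(W), (2,1)(W), (6,0)(W) are all W)
(8,0): L (options (5,0)(W), (4,0)(W), (3,0)(W) are all W)
(8,1): L (options (5,1)(W), (4,1)(W), (3,1)(W), (7,0)(W) are all W)
Every other cell has at least one move into one of the L cells above, so it is W.
(8,4): the move to (8,1) reaches an L cell, so W
(6,1): one of the L cells justified above, so L
(8,3): the move to (3,3) reaches an L cell, so W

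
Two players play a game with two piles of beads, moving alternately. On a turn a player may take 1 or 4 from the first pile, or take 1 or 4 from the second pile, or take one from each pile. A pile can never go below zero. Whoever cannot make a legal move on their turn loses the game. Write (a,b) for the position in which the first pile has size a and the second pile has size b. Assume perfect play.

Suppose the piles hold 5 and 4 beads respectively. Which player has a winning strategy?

The first player wins.

Build the W/L table. Terminal = L. A non-terminal position is W if it has a move to some L; otherwise it is L.
No move ever increases a pile, so every position that can arise here has a ≤ 5 and b ≤ 4; it is enough to label the cells with 0 ≤ a ≤ 5 and 0 ≤ b ≤ 4.
Every move lowers a or b (never raises either), so fill the grid row by row in increasing a, and left to right within a row: each cell's successors are then already labelled.
      b=0  b=1  b=2  b=3  b=4
a=0:    L    W    L    W    W
a=1:    W    W    W    W    L
a=2:    L    W    L    W    W
a=3:    W    W    W    W    L
a=4:    W    L    W    L    W
a=5:    L    W    W    W    W
Cells with no legal move (terminal, hence L): (0,0).
The remaining L cells, each justified by listing all of its moves:
(0,2): →(0,1)(W) only, which is W, so L
(1,4): →(0,4)(W), (1,3)(W), (1,0)(W), (0,3)(W) — all W, so L
(2,0): →(1,0)(W) only, which is W, so L
(2,2): →(1,2)(W), (2,1)(W), (1,1)(W) — all W, so L
(3,4): →(2,4)(W), (3,3)(W), (3,0)(W), (2,3)(W) — all W, so L
(4,1): →(3,1)(W), (0,1)(W), (4,0)(W), (3,0)(W) — all W, so L
(4,3): →(3,3)(W), (0,3)(W), (4,2)(W), (3,2)(W) — all W, so L
(5,0): →(4,0)(W), (1,0)(W) — all W, so L
Every other cell has at least one move into one of the L cells above, so it is W.
The starting position (5,4) is W: the player to move should move to (1,4), handing over an L position.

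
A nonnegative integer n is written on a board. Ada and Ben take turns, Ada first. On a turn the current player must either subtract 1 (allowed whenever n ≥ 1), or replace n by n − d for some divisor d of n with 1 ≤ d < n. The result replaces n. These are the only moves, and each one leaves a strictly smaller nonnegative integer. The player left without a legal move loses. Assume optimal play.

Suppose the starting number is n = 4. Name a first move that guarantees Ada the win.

Move to 2.

Classify positions by backward induction: terminal positions (no move available) are L. From any other position, the mover wins iff some move reaches an L.
n=0: no move → L
n=1: reaches L-position 0 → W
n=2: only reaches 1(W), which is W → L
n=3: reaches L-position 2 → W
n=4: reaches L-position 2 → W
From 4, the L positions reachable in one move are: 2.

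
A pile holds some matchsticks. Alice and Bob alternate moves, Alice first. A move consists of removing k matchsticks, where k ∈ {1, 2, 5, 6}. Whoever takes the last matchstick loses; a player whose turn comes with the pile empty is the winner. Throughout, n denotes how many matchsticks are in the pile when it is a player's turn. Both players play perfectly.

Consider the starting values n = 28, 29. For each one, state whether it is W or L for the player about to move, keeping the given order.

28: W, 29: L

Positions with no move are W. A position that does have a move is losing for the player to move precisely when every available move leads to a winning position for the opponent. Fill in the labels:
n=0: no move; the opponent has just taken the last matchstick and therefore loses → W
n=1: →0(W) only, which is W, so L
n=2: →1(L), so W
n=3: →1(L), so W
n=4: →3(W), 2(W) — all W, so L
n=5: →4(L), so W
n=6: →4(L), so W
n=7: →1(L), so W
n=8: →7(W), 6(W), 3(W), 2(W) — all W, so L
n=9: →8(L), so W
n=10: →8(L), so W
n=11: →10(W), 9(W), 6(W), 5(W) — all W, so L
n=12: →11(L), so W
n=13: →11(L), so W
n=14: →8(L), so W
n=15: →14(W), 13(W), 10(W), 9(W) — all W, so L
n=16: →15(L), so W
n=17: →15(L), so W
n=18: →17(W), 16(W), 13(W), 12(W) — all W, so L
n=19: →18(L), so W
n=20: →18(L), so W
n=21: →15(L), so W
n=22: →21(W), 20(W), 17(W), 16(W) — all W, so L
n=23: →22(L), so W
n=24: →22(L), so W
n=25: →24(W), 23(W), 20(W), 19(W) — all W, so L
n=26: →25(L), so W
n=27: →25(L), so W
n=28: →22(L), so W
n=29: →28(W), 27(W), 24(W), 23(W) — all W, so L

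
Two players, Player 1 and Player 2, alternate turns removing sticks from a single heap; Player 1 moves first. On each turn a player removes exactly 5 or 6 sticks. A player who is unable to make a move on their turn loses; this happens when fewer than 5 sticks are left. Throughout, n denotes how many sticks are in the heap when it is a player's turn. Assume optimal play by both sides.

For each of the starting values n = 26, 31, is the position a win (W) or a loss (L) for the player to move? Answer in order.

Build the W/L table. Terminal = L. A non-terminal position is W if it has a move to some L; otherwise it is L.
n=0: no move → L
n=1: no move → L
n=2: no move → L
n=3: no move → L
n=4: no move → L
n=5: W (go to 0, an L position)
n=6: W (go to 1, an L position)
n=7: W (go to 2, an L position)
n=8: W (go to 3, an L position)
n=9: W (go to 4, an L position)
n=10: W (go to 4, an L position)
n=11: L (options 6(W), 5(W) are all W)
n=12: L (options 7(W), 6(W) are all W)
n=13: L (options 8(W), 7(W) are all W)
n=14: L (options 9(W), 8(W) are all W)
n=15: L (options 10(W), 9(W) are all W)
n=16: W (go to 11, an L position)
n=17: W (go to 12, an L position)
n=18: W (go to 13, an L position)
n=19: W (go to 14, an L position)
n=20: W (go to 15, an L position)
n=21: W (go to 15, an L position)
n=22: L (options 17(W), 16(W) are all W)
n=23: L (options 18(W), 17(W) are all W)
n=24: L (options 19(W), 18(W) are all W)
n=25: L (options 20(W), 19(W) are all W)
n=26: L (options 21(W), 20(W) are all W)
n=27: W (go to 22, an L position)
n=28: W (go to 23, an L position)
n=29: W (go to 24, an L position)
n=30: W (go to 25, an L position)
n=31: W (go to 26, an L position)

26: L, 31: W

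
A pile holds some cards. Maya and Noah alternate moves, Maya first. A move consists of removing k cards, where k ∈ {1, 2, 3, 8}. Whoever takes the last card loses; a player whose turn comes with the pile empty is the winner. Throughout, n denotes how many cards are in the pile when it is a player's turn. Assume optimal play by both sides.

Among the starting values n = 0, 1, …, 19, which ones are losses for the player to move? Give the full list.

1, 5, 10, 14, 19

Label each position W (a win for the player to move) or L (a loss). A position with no legal move is W; any other position is W exactly when some move reaches an L, and L when every move reaches a W.
n=0: no move; the opponent has just taken the last card and therefore loses → W
n=1: L (sole option 0(W) is W)
n=2: W (go to 1, an L position)
n=3: W (go to 1, an L position)
n=4: W (go to 1, an L position)
n=5: L (options 4(W), 3(W), 2(W) are all W)
n=6: W (go to 5, an L position)
n=7: W (go to 5, an L position)
n=8: W (go to 5, an L position)
n=9: W (go to 1, an L position)
n=10: L (options 9(W), 8(W), 7(W), 2(W) are all W)
n=11: W (go to 10, an L position)
n=12: W (go to 10, an L position)
n=13: W (go to 10, an L position)
n=14: L (options 13(W), 12(W), 11(W), 6(W) are all W)
n=15: W (go to 14, an L position)
n=16: W (go to 14, an L position)
n=17: W (go to 14, an L position)
n=18: W (go to 10, an L position)
n=19: L (options 18(W), 17(W), 16(W), 11(W) are all W)
Reading off the rows marked L gives the requested list; there are 5 such values of n.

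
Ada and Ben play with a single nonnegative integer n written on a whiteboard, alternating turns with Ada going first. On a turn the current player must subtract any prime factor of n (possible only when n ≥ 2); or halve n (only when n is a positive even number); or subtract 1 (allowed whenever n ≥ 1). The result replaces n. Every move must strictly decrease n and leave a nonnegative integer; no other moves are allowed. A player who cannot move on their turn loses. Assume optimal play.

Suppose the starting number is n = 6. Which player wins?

Use the standard recursion: the mover loses at a terminal position; elsewhere, the mover wins exactly when some move hands the opponent an L position.
n=0: no move → L
n=1: →0(L), so W
n=2: →0(L), so W
n=3: →0(L), so W
n=4: →2(W), 3(W) — all W, so L
n=5: →0(L), so W
n=6: →4(L), so W
From 6 Ada can move to 4, reaching an L position.

Ada wins.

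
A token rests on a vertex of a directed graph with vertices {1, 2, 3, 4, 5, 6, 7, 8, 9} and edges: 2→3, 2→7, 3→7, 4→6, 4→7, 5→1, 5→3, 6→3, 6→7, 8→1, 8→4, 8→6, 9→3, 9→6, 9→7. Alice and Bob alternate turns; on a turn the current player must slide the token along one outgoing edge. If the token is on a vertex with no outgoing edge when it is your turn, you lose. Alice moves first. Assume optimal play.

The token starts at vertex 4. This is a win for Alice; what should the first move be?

Label each position W (a win for the player to move) or L (a loss). A position with no legal move is L; any other position is W exactly when some move reaches an L, and L when every move reaches a W.
Every edge goes from a vertex to one that appears earlier in the order 1, 7, 3, 6, 4, 8, 9, 5, 2, so processing vertices in that order labels each vertex after all of its successors.
1: no outgoing edge → L
7: no outgoing edge → L
3: can move to 7, which is L ⇒ W
6: can move to 7, which is L ⇒ W
4: can move to 7, which is L ⇒ W
8: can move to 1, which is L ⇒ W
9: can move to 7, which is L ⇒ W
5: can move to 1, which is L ⇒ W
2: can move to 7, which is L ⇒ W
From 4, the L positions reachable in one move are: 7.

Move to 7.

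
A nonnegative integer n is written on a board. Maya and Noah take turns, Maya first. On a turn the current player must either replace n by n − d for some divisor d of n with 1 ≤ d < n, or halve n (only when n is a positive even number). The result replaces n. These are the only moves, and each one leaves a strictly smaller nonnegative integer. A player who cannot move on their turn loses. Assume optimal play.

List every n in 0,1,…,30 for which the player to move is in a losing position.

0, 1, 3, 5, 7, 9, 11, 13, 15, 17, 19, 21, 23, 25, 27, 29

Build the W/L table. Terminal = L. A non-terminal position is W if it has a move to some L; otherwise it is L.
n=0: no move → L
n=1: no move → L
n=2: →1(L), so W
n=3: →2(W) only, which is W, so L
n=4: →3(L), so W
n=5: →4(W) only, which is W, so L
n=6: →3(L), so W
n=7: →6(W) only, which is W, so L
n=8: →7(L), so W
n=9: →6(W), 8(W) — all W, so L
n=10: →5(L), so W
n=11: →10(W) only, which is W, so L
n=12: →9(L), so W
n=13: →12(W) only, which is W, so L
n=14: →7(L), so W
n=15: →10(W), 12(W), 14(W) — all W, so L
n=16: →15(L), so W
n=17: →16(W) only, which is W, so L
n=18: →9(L), so W
n=19: →18(W) only, which is W, so L
n=20: →15(L), so W
n=21: →14(W), 18(W), 20(W) — all W, so L
n=22: →11(L), so W
n=23: →22(W) only, which is W, so L
n=24: →21(L), so W
n=25: →20(W), 24(W) — all W, so L
n=26: →13(L), so W
n=27: →18(W), 24(W), 26(W) — all W, so L
n=28: →21(L), so W
n=29: →28(W) only, which is W, so L
n=30: →15(L), so W
The losing starting values of n are exactly the entries labelled L in this table (16 of them).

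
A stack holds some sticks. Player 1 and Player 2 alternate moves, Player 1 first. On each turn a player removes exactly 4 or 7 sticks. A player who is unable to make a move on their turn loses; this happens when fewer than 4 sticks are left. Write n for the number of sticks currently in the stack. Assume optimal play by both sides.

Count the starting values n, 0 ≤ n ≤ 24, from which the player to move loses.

11

Classify positions by backward induction: terminal positions (no move available) are L. From any other position, the mover wins iff some move reaches an L.
n=0: no move → L
n=1: no move → L
n=2: no move → L
n=3: no move → L
n=4: reaches L-position 0 → W
n=5: reaches L-position 1 → W
n=6: reaches L-position 2 → W
n=7: reaches L-position 3 → W
n=8: reaches L-position 1 → W
n=9: reaches L-position 2 → W
n=10: reaches L-position 3 → W
n=11: only reaches 7(W), 4(W), all W → L
n=12: only reaches 8(W), 5(W), all W → L
n=13: only reaches 9(W), 6(W), all W → L
n=14: only reaches 10(W), 7(W), all W → L
n=15: reaches L-position 11 → W
n=16: reaches L-position 12 → W
n=17: reaches L-position 13 → W
n=18: reaches L-position 14 → W
n=19: reaches L-position 12 → W
n=20: reaches L-position 13 → W
n=21: reaches L-position 14 → W
n=22: only reaches 18(W), 15(W), all W → L
n=23: only reaches 19(W), 16(W), all W → L
n=24: only reaches 20(W), 17(W), all W → L
L entries with 0 ≤ n ≤ 24: n = 0, 1, 2, 3, 11, 12, 13, 14, 22, 23, 24; that makes 11.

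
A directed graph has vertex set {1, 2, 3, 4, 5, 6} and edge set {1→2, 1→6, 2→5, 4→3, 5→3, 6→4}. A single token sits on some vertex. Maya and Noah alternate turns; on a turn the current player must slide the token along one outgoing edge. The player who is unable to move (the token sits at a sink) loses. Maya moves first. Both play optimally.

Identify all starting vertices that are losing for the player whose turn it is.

2, 3, 6

Label each position W (a win for the player to move) or L (a loss). A position with no legal move is L; any other position is W exactly when some move reaches an L, and L when every move reaches a W.
Every edge goes from a vertex to one that appears earlier in the order 3, 4, 5, 2, 6, 1, so processing vertices in that order labels each vertex after all of its successors.
3: no outgoing edge → L
4: can move to 3, which is L ⇒ W
5: can move to 3, which is L ⇒ W
2: the only move is to 5(W), a W ⇒ L
6: the only move is to 4(W), a W ⇒ L
1: can move to 6, which is L ⇒ W
Reading off the rows marked L gives the requested list; there are 3 such vertices.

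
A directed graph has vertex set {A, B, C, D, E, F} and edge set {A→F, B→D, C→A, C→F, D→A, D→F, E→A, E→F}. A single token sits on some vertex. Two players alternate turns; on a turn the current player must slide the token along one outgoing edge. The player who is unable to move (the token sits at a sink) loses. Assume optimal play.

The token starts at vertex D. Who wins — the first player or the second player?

The first player wins.

Build the W/L table. Terminal = L. A non-terminal position is W if it has a move to some L; otherwise it is L.
Every edge goes from a vertex to one that appears earlier in the order F, A, D, E, C, B, so processing vertices in that order labels each vertex after all of its successors.
F: no outgoing edge → L
A: →F(L), so W
D: →F(L), so W
E: →F(L), so W
C: →F(L), so W
B: →D(W) only, which is W, so L
The starting position D is W: the player to move should move to F, handing over an L position.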